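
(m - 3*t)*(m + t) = m^2 - 2*m*t - 3*t^2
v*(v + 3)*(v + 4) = v^3 + 7*v^2 + 12*v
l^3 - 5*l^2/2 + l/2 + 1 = (l - 2)*(l - 1)*(l + 1/2)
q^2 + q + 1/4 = (q + 1/2)^2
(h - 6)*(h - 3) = h^2 - 9*h + 18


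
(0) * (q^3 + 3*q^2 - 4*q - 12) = 0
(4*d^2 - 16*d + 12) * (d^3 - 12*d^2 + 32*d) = 4*d^5 - 64*d^4 + 332*d^3 - 656*d^2 + 384*d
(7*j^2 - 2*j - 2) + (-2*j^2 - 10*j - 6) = 5*j^2 - 12*j - 8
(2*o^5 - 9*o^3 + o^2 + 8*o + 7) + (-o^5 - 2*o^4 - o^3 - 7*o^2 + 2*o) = o^5 - 2*o^4 - 10*o^3 - 6*o^2 + 10*o + 7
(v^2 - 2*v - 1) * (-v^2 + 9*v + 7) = -v^4 + 11*v^3 - 10*v^2 - 23*v - 7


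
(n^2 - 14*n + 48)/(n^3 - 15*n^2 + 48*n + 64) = (n - 6)/(n^2 - 7*n - 8)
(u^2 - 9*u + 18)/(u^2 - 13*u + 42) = (u - 3)/(u - 7)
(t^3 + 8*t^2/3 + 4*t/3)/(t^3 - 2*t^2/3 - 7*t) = (3*t^2 + 8*t + 4)/(3*t^2 - 2*t - 21)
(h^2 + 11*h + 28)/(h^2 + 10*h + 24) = (h + 7)/(h + 6)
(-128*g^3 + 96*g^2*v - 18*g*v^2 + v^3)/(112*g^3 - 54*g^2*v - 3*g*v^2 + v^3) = (-8*g + v)/(7*g + v)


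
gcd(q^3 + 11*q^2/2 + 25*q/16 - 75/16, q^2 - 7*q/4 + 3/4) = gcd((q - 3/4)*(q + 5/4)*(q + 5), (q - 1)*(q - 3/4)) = q - 3/4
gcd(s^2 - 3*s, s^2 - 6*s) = s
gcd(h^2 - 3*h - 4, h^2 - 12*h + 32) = h - 4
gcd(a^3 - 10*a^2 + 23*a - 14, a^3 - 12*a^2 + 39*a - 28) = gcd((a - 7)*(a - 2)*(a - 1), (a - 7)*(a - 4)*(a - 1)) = a^2 - 8*a + 7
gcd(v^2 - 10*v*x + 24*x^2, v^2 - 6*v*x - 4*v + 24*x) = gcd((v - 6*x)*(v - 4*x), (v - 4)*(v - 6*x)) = -v + 6*x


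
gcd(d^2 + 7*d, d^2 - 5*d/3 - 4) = 1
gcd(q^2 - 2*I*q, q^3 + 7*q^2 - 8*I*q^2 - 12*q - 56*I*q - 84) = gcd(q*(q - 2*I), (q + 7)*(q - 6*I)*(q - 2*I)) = q - 2*I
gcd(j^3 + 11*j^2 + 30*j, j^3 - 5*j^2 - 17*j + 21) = 1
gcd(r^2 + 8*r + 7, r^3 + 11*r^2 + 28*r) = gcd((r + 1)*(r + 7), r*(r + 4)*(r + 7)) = r + 7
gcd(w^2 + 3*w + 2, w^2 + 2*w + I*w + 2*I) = w + 2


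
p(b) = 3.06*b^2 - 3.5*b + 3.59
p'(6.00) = 33.22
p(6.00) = 92.75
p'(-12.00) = -76.94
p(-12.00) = 486.23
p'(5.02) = 27.22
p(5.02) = 63.13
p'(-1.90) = -15.13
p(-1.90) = 21.29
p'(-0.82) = -8.52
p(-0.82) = 8.52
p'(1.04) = 2.86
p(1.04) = 3.26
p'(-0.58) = -7.05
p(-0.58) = 6.65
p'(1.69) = 6.84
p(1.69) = 6.41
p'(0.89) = 1.95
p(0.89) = 2.90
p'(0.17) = -2.46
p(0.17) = 3.08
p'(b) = 6.12*b - 3.5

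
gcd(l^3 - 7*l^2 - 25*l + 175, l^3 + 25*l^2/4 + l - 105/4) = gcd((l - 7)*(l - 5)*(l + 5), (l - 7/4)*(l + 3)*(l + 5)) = l + 5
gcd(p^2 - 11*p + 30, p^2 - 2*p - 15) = p - 5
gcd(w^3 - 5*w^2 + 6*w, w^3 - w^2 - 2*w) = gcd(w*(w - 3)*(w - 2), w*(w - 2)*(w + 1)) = w^2 - 2*w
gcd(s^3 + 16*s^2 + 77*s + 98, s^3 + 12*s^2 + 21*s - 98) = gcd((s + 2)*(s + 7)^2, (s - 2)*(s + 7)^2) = s^2 + 14*s + 49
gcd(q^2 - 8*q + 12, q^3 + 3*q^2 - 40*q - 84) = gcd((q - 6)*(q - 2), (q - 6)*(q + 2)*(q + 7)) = q - 6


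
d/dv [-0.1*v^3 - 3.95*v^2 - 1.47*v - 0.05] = -0.3*v^2 - 7.9*v - 1.47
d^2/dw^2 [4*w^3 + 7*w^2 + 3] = 24*w + 14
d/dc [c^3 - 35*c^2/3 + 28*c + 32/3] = 3*c^2 - 70*c/3 + 28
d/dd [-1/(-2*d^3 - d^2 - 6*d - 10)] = 2*(-3*d^2 - d - 3)/(2*d^3 + d^2 + 6*d + 10)^2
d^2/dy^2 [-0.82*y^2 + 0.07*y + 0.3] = -1.64000000000000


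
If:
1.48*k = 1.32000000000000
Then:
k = 0.89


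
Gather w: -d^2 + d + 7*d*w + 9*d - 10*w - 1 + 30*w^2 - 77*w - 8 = -d^2 + 10*d + 30*w^2 + w*(7*d - 87) - 9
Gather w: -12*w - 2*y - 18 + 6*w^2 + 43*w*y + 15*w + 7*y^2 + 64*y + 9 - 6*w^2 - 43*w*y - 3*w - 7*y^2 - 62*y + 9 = 0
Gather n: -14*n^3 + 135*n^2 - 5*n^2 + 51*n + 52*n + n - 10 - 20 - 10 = -14*n^3 + 130*n^2 + 104*n - 40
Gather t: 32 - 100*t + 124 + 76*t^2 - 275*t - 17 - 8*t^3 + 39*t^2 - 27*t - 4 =-8*t^3 + 115*t^2 - 402*t + 135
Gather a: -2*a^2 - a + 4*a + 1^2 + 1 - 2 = -2*a^2 + 3*a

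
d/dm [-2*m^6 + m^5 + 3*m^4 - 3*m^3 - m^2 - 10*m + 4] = -12*m^5 + 5*m^4 + 12*m^3 - 9*m^2 - 2*m - 10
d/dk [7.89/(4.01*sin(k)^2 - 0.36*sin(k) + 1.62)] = (2.8404 - 63.2778*sin(k))*cos(k)/(4.01*sin(k)^2 - 0.36*sin(k) + 1.62)^2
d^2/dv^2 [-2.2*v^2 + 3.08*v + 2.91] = -4.40000000000000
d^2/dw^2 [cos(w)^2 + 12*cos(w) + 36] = -12*cos(w) - 2*cos(2*w)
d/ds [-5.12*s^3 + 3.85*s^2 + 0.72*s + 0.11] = -15.36*s^2 + 7.7*s + 0.72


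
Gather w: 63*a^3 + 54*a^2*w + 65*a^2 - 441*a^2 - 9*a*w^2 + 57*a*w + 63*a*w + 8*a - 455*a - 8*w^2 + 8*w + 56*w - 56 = 63*a^3 - 376*a^2 - 447*a + w^2*(-9*a - 8) + w*(54*a^2 + 120*a + 64) - 56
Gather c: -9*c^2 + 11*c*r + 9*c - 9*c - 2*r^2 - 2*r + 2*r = -9*c^2 + 11*c*r - 2*r^2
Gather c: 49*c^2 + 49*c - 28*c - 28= 49*c^2 + 21*c - 28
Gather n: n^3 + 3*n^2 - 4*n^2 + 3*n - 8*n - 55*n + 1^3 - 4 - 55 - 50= n^3 - n^2 - 60*n - 108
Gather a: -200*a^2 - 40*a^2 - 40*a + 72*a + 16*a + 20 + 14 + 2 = -240*a^2 + 48*a + 36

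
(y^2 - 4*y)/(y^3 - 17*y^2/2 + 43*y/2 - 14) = 2*y/(2*y^2 - 9*y + 7)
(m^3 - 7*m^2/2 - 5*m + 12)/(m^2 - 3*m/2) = m - 2 - 8/m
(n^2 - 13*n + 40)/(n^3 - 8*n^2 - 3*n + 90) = (n - 8)/(n^2 - 3*n - 18)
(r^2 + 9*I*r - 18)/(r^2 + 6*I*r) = (r + 3*I)/r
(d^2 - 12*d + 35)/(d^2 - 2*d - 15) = (d - 7)/(d + 3)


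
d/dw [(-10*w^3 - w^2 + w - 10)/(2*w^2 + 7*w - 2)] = (-20*w^4 - 140*w^3 + 51*w^2 + 44*w + 68)/(4*w^4 + 28*w^3 + 41*w^2 - 28*w + 4)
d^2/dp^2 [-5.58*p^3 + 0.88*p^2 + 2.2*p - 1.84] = 1.76 - 33.48*p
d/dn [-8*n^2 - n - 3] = -16*n - 1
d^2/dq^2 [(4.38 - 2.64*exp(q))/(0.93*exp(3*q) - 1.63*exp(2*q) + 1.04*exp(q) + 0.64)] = (-9.13334399999999*exp(6*q) + 46.100286*exp(5*q) - 69.836646*exp(4*q) + 70.973496*exp(3*q) - 62.262*exp(2*q) + 24.771456*exp(q) - 3.996672)*exp(q)/(0.804357*exp(9*q) - 4.229361*exp(8*q) + 10.111239*exp(7*q) - 12.129355*exp(6*q) + 5.486136*exp(5*q) + 3.526272*exp(4*q) - 4.24192*exp(3*q) + 0.0737280000000005*exp(2*q) + 1.277952*exp(q) + 0.262144)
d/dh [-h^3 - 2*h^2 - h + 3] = -3*h^2 - 4*h - 1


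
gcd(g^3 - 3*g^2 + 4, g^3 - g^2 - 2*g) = g^2 - g - 2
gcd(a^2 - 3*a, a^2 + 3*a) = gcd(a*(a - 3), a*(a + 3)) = a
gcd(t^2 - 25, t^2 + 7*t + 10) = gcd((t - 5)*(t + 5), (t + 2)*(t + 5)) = t + 5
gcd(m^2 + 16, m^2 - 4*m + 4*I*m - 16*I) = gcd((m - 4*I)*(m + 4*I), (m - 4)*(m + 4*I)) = m + 4*I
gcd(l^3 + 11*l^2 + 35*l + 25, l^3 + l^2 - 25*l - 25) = l^2 + 6*l + 5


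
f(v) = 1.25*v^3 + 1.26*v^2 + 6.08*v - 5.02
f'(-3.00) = 32.27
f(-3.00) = -45.67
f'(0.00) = 6.08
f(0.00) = -5.02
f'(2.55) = 36.89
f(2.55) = 39.40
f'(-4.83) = 81.39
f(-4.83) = -145.84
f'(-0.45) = 5.71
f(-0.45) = -7.61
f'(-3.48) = 42.72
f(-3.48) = -63.60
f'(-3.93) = 54.09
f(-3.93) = -85.33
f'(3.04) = 48.40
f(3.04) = 60.23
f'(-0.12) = 5.83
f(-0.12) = -5.73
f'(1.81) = 22.93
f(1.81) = 17.52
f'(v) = 3.75*v^2 + 2.52*v + 6.08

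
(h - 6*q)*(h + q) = h^2 - 5*h*q - 6*q^2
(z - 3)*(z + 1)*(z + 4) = z^3 + 2*z^2 - 11*z - 12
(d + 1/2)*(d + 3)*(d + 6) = d^3 + 19*d^2/2 + 45*d/2 + 9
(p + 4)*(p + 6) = p^2 + 10*p + 24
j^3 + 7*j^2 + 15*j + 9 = (j + 1)*(j + 3)^2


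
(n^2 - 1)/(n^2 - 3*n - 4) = (n - 1)/(n - 4)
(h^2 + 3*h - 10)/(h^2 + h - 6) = (h + 5)/(h + 3)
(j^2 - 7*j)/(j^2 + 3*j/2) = 2*(j - 7)/(2*j + 3)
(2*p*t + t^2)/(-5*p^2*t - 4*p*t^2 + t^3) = (-2*p - t)/(5*p^2 + 4*p*t - t^2)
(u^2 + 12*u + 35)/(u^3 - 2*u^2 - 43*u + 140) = (u + 5)/(u^2 - 9*u + 20)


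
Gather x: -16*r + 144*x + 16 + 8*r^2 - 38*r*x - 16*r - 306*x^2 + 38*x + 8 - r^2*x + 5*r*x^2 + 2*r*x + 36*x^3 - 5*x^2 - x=8*r^2 - 32*r + 36*x^3 + x^2*(5*r - 311) + x*(-r^2 - 36*r + 181) + 24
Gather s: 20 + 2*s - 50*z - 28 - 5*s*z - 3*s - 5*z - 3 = s*(-5*z - 1) - 55*z - 11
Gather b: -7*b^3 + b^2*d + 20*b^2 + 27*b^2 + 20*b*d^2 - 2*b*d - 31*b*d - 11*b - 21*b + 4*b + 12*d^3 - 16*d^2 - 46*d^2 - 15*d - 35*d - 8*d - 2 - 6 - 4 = -7*b^3 + b^2*(d + 47) + b*(20*d^2 - 33*d - 28) + 12*d^3 - 62*d^2 - 58*d - 12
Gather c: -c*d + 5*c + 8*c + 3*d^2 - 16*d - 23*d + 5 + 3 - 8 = c*(13 - d) + 3*d^2 - 39*d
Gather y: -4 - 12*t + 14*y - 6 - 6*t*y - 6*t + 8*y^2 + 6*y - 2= -18*t + 8*y^2 + y*(20 - 6*t) - 12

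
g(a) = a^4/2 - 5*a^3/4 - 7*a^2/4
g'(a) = 2*a^3 - 15*a^2/4 - 7*a/2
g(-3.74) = 138.74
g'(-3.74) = -143.99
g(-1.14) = 0.42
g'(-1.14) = -3.85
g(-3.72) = 135.88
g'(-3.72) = -141.83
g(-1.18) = 0.59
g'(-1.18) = -4.38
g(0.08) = -0.01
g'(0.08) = -0.30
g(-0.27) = -0.10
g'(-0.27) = 0.63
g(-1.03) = 0.07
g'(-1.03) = -2.56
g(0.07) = -0.01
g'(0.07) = -0.26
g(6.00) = 315.00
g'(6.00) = 276.00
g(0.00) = 0.00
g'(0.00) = 0.00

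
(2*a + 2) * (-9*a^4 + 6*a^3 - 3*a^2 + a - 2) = -18*a^5 - 6*a^4 + 6*a^3 - 4*a^2 - 2*a - 4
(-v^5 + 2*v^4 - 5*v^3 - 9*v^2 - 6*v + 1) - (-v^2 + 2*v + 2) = -v^5 + 2*v^4 - 5*v^3 - 8*v^2 - 8*v - 1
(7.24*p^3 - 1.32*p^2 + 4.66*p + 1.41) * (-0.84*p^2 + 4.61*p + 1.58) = -6.0816*p^5 + 34.4852*p^4 + 1.4396*p^3 + 18.2126*p^2 + 13.8629*p + 2.2278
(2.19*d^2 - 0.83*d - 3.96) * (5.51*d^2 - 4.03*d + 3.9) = 12.0669*d^4 - 13.399*d^3 - 9.9337*d^2 + 12.7218*d - 15.444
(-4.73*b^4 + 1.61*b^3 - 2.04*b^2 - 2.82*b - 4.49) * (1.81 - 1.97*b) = 9.3181*b^5 - 11.733*b^4 + 6.9329*b^3 + 1.863*b^2 + 3.7411*b - 8.1269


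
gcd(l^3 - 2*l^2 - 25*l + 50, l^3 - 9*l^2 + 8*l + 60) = l - 5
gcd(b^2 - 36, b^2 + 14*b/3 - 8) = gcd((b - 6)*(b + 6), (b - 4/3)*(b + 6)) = b + 6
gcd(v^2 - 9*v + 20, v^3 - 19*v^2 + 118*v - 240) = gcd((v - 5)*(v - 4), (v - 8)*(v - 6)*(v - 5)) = v - 5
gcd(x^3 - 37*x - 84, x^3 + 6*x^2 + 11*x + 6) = x + 3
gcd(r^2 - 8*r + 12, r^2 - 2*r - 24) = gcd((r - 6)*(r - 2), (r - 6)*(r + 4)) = r - 6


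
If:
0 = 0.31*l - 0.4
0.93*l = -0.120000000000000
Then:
No Solution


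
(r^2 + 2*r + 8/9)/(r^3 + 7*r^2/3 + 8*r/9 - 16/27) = 3*(3*r + 2)/(9*r^2 + 9*r - 4)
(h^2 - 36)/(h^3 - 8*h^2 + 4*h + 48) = (h + 6)/(h^2 - 2*h - 8)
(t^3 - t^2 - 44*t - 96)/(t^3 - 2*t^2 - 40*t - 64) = (t + 3)/(t + 2)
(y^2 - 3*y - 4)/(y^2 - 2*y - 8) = (y + 1)/(y + 2)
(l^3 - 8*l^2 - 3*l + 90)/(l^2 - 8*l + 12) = (l^2 - 2*l - 15)/(l - 2)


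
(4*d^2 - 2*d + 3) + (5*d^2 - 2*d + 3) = 9*d^2 - 4*d + 6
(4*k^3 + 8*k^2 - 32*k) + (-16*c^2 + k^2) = -16*c^2 + 4*k^3 + 9*k^2 - 32*k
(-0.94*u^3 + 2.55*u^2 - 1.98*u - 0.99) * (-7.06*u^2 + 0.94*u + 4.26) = 6.6364*u^5 - 18.8866*u^4 + 12.3714*u^3 + 15.9912*u^2 - 9.3654*u - 4.2174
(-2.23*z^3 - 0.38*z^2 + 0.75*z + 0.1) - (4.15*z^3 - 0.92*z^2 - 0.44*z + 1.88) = -6.38*z^3 + 0.54*z^2 + 1.19*z - 1.78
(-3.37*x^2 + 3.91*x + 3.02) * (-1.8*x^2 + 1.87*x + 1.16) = 6.066*x^4 - 13.3399*x^3 - 2.0335*x^2 + 10.183*x + 3.5032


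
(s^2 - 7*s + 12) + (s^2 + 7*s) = 2*s^2 + 12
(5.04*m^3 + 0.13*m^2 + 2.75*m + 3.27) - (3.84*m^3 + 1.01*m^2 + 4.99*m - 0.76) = 1.2*m^3 - 0.88*m^2 - 2.24*m + 4.03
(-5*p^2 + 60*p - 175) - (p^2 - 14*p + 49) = -6*p^2 + 74*p - 224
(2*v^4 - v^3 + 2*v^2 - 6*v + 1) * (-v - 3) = -2*v^5 - 5*v^4 + v^3 + 17*v - 3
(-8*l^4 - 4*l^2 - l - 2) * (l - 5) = -8*l^5 + 40*l^4 - 4*l^3 + 19*l^2 + 3*l + 10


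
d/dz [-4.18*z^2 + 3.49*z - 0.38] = 3.49 - 8.36*z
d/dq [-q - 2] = -1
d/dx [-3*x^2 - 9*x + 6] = -6*x - 9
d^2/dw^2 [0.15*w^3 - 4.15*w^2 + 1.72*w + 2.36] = 0.9*w - 8.3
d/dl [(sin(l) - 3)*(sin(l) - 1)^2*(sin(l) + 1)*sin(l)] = (5*sin(l)^4 - 16*sin(l)^3 + 6*sin(l)^2 + 8*sin(l) - 3)*cos(l)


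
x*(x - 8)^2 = x^3 - 16*x^2 + 64*x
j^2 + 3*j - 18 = (j - 3)*(j + 6)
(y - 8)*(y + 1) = y^2 - 7*y - 8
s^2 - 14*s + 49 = (s - 7)^2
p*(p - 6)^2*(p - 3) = p^4 - 15*p^3 + 72*p^2 - 108*p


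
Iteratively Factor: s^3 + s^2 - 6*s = (s)*(s^2 + s - 6) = s*(s + 3)*(s - 2)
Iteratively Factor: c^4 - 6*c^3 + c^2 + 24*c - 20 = (c + 2)*(c^3 - 8*c^2 + 17*c - 10) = (c - 2)*(c + 2)*(c^2 - 6*c + 5) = (c - 5)*(c - 2)*(c + 2)*(c - 1)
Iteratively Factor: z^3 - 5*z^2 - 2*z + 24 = (z - 4)*(z^2 - z - 6) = (z - 4)*(z - 3)*(z + 2)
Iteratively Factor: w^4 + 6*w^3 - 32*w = (w + 4)*(w^3 + 2*w^2 - 8*w) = w*(w + 4)*(w^2 + 2*w - 8) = w*(w - 2)*(w + 4)*(w + 4)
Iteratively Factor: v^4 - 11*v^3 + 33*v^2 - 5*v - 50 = (v - 5)*(v^3 - 6*v^2 + 3*v + 10) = (v - 5)^2*(v^2 - v - 2) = (v - 5)^2*(v - 2)*(v + 1)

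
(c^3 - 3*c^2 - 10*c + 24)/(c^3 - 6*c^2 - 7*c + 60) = (c - 2)/(c - 5)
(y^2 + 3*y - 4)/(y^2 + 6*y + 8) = (y - 1)/(y + 2)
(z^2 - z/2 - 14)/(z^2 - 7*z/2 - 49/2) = (z - 4)/(z - 7)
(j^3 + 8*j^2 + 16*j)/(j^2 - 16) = j*(j + 4)/(j - 4)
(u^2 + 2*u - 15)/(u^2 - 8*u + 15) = (u + 5)/(u - 5)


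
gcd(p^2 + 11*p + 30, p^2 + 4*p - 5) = p + 5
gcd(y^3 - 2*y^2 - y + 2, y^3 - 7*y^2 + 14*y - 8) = y^2 - 3*y + 2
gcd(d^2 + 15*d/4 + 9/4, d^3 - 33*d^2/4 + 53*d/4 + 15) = d + 3/4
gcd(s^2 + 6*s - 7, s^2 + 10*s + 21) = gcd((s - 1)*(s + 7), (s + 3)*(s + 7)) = s + 7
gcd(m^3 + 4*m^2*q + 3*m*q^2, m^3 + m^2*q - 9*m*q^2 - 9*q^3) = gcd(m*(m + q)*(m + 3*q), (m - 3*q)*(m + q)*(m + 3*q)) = m^2 + 4*m*q + 3*q^2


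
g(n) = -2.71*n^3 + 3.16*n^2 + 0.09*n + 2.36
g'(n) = -8.13*n^2 + 6.32*n + 0.09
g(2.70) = -27.70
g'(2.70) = -42.11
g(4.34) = -159.26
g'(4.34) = -125.61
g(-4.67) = 346.86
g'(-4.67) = -206.73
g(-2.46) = 61.61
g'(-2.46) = -64.66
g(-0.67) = 4.53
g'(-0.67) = -7.79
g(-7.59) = 1368.65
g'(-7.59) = -516.23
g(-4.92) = 401.16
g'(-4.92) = -227.80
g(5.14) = -281.70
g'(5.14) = -182.22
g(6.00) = -468.70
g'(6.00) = -254.67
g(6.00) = -468.70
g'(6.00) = -254.67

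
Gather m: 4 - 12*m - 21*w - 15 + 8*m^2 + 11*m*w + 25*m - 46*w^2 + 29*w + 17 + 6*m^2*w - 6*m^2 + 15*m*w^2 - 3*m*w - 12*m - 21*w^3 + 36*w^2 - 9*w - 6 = m^2*(6*w + 2) + m*(15*w^2 + 8*w + 1) - 21*w^3 - 10*w^2 - w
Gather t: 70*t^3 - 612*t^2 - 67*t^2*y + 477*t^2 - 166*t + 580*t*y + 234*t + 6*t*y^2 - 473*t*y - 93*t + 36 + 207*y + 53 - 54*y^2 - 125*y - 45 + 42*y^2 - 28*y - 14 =70*t^3 + t^2*(-67*y - 135) + t*(6*y^2 + 107*y - 25) - 12*y^2 + 54*y + 30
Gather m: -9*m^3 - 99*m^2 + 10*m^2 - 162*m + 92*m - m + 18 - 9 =-9*m^3 - 89*m^2 - 71*m + 9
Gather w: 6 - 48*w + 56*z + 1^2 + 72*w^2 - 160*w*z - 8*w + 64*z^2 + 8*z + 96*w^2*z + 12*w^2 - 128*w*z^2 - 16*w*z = w^2*(96*z + 84) + w*(-128*z^2 - 176*z - 56) + 64*z^2 + 64*z + 7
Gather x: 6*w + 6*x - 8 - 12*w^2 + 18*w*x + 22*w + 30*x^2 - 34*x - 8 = -12*w^2 + 28*w + 30*x^2 + x*(18*w - 28) - 16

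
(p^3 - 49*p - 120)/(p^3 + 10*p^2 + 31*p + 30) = (p - 8)/(p + 2)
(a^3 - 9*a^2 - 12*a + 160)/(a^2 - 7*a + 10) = (a^2 - 4*a - 32)/(a - 2)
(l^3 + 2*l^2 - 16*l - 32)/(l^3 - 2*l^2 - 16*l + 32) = (l + 2)/(l - 2)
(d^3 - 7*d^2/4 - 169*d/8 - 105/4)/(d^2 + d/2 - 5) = (4*d^2 - 17*d - 42)/(4*(d - 2))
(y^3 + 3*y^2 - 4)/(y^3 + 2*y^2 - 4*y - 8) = (y - 1)/(y - 2)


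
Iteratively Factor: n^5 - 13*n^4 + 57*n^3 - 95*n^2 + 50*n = (n - 2)*(n^4 - 11*n^3 + 35*n^2 - 25*n) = (n - 2)*(n - 1)*(n^3 - 10*n^2 + 25*n) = (n - 5)*(n - 2)*(n - 1)*(n^2 - 5*n) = n*(n - 5)*(n - 2)*(n - 1)*(n - 5)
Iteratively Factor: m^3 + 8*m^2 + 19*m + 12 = (m + 1)*(m^2 + 7*m + 12) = (m + 1)*(m + 4)*(m + 3)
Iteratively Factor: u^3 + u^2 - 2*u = (u)*(u^2 + u - 2) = u*(u + 2)*(u - 1)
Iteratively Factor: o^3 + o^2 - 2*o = (o - 1)*(o^2 + 2*o) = (o - 1)*(o + 2)*(o)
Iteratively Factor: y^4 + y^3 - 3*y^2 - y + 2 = (y + 2)*(y^3 - y^2 - y + 1) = (y + 1)*(y + 2)*(y^2 - 2*y + 1) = (y - 1)*(y + 1)*(y + 2)*(y - 1)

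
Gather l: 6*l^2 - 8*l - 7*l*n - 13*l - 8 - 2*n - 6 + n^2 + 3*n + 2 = 6*l^2 + l*(-7*n - 21) + n^2 + n - 12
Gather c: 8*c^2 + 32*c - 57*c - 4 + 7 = 8*c^2 - 25*c + 3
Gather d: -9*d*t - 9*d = d*(-9*t - 9)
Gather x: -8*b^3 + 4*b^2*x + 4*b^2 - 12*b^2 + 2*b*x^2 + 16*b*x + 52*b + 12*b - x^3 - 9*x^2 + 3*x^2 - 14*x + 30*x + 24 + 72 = -8*b^3 - 8*b^2 + 64*b - x^3 + x^2*(2*b - 6) + x*(4*b^2 + 16*b + 16) + 96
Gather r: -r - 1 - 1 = -r - 2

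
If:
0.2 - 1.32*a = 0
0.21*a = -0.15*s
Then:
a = 0.15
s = -0.21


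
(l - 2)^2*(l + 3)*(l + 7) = l^4 + 6*l^3 - 15*l^2 - 44*l + 84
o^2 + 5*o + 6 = (o + 2)*(o + 3)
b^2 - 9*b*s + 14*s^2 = (b - 7*s)*(b - 2*s)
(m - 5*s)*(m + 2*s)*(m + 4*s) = m^3 + m^2*s - 22*m*s^2 - 40*s^3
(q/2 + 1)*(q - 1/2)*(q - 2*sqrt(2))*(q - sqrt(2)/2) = q^4/2 - 5*sqrt(2)*q^3/4 + 3*q^3/4 - 15*sqrt(2)*q^2/8 + q^2/2 + 3*q/2 + 5*sqrt(2)*q/4 - 1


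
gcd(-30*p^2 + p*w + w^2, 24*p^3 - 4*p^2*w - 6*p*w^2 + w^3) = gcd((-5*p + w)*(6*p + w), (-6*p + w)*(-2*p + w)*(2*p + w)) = 1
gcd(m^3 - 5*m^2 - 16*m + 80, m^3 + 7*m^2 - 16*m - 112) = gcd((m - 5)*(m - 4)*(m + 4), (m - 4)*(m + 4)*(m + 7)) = m^2 - 16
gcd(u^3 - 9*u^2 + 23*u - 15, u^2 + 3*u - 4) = u - 1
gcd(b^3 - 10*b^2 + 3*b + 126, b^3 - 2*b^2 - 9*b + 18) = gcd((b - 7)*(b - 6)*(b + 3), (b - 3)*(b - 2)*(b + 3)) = b + 3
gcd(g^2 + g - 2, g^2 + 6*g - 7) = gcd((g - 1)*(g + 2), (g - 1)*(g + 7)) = g - 1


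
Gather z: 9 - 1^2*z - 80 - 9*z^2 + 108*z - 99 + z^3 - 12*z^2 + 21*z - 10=z^3 - 21*z^2 + 128*z - 180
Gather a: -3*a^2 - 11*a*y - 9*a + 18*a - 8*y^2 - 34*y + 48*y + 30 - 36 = -3*a^2 + a*(9 - 11*y) - 8*y^2 + 14*y - 6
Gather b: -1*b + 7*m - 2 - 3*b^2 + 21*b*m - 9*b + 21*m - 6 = -3*b^2 + b*(21*m - 10) + 28*m - 8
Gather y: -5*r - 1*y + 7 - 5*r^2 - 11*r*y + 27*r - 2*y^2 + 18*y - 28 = -5*r^2 + 22*r - 2*y^2 + y*(17 - 11*r) - 21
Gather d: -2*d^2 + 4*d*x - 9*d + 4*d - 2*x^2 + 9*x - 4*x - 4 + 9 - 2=-2*d^2 + d*(4*x - 5) - 2*x^2 + 5*x + 3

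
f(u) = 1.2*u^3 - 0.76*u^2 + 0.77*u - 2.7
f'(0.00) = 0.77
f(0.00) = -2.70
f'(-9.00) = 306.05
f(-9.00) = -945.99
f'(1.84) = 10.16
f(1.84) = 3.62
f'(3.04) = 29.42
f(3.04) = 26.33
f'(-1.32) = 9.05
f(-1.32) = -7.80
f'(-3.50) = 50.19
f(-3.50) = -66.16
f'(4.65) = 71.54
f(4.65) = 105.10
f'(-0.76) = 4.00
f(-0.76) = -4.25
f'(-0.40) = 1.95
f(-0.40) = -3.21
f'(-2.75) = 32.18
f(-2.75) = -35.52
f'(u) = 3.6*u^2 - 1.52*u + 0.77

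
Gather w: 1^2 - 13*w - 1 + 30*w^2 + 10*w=30*w^2 - 3*w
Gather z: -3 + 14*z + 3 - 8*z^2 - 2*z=-8*z^2 + 12*z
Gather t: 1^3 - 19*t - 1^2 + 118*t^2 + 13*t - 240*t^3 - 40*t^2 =-240*t^3 + 78*t^2 - 6*t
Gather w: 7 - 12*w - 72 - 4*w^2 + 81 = -4*w^2 - 12*w + 16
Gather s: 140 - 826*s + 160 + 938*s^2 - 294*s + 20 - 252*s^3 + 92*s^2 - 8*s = -252*s^3 + 1030*s^2 - 1128*s + 320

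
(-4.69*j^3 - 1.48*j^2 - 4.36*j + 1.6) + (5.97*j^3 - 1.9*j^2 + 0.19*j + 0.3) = 1.28*j^3 - 3.38*j^2 - 4.17*j + 1.9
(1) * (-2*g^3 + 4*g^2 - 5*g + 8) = -2*g^3 + 4*g^2 - 5*g + 8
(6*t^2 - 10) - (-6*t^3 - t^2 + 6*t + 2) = 6*t^3 + 7*t^2 - 6*t - 12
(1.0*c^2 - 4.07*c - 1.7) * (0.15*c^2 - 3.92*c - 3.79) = 0.15*c^4 - 4.5305*c^3 + 11.9094*c^2 + 22.0893*c + 6.443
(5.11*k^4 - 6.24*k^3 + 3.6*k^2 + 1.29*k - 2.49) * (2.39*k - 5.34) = 12.2129*k^5 - 42.201*k^4 + 41.9256*k^3 - 16.1409*k^2 - 12.8397*k + 13.2966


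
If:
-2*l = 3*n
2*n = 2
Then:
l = -3/2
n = 1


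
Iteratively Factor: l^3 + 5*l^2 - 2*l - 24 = (l + 3)*(l^2 + 2*l - 8) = (l - 2)*(l + 3)*(l + 4)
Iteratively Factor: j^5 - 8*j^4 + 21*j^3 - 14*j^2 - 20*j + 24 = (j - 2)*(j^4 - 6*j^3 + 9*j^2 + 4*j - 12) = (j - 2)^2*(j^3 - 4*j^2 + j + 6) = (j - 2)^2*(j + 1)*(j^2 - 5*j + 6) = (j - 2)^3*(j + 1)*(j - 3)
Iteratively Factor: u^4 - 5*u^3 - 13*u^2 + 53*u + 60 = (u - 4)*(u^3 - u^2 - 17*u - 15) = (u - 4)*(u + 3)*(u^2 - 4*u - 5) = (u - 5)*(u - 4)*(u + 3)*(u + 1)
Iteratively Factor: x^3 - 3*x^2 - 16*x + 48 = (x + 4)*(x^2 - 7*x + 12) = (x - 4)*(x + 4)*(x - 3)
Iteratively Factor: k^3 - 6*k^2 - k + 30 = (k - 3)*(k^2 - 3*k - 10) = (k - 3)*(k + 2)*(k - 5)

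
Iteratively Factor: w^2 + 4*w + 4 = (w + 2)*(w + 2)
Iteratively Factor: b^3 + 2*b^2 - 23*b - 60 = (b - 5)*(b^2 + 7*b + 12) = (b - 5)*(b + 3)*(b + 4)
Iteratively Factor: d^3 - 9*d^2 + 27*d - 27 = (d - 3)*(d^2 - 6*d + 9) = (d - 3)^2*(d - 3)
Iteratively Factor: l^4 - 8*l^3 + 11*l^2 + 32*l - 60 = (l - 5)*(l^3 - 3*l^2 - 4*l + 12) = (l - 5)*(l - 2)*(l^2 - l - 6) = (l - 5)*(l - 2)*(l + 2)*(l - 3)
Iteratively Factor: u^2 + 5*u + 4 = (u + 1)*(u + 4)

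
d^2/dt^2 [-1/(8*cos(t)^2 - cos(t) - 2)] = (-256*sin(t)^4 + 193*sin(t)^2 - 28*cos(t) + 6*cos(3*t) + 97)/(8*sin(t)^2 + cos(t) - 6)^3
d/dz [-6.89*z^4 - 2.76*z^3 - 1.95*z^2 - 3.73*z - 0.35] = -27.56*z^3 - 8.28*z^2 - 3.9*z - 3.73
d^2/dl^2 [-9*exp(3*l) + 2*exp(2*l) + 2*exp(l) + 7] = (-81*exp(2*l) + 8*exp(l) + 2)*exp(l)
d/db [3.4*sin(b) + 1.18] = 3.4*cos(b)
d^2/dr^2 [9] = 0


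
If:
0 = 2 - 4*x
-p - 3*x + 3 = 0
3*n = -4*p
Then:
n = -2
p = 3/2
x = 1/2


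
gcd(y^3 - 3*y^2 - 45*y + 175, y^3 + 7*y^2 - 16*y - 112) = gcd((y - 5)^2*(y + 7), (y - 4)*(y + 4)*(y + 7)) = y + 7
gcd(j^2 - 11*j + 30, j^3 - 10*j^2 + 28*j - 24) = j - 6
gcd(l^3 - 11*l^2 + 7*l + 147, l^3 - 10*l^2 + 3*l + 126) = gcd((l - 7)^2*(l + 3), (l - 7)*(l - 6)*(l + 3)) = l^2 - 4*l - 21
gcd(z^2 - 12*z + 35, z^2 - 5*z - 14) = z - 7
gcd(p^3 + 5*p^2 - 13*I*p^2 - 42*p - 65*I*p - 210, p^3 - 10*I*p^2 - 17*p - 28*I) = p - 7*I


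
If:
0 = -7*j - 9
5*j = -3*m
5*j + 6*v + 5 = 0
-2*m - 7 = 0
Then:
No Solution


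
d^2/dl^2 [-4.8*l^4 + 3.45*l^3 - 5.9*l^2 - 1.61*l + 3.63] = -57.6*l^2 + 20.7*l - 11.8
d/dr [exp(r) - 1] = exp(r)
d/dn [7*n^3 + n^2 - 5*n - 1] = 21*n^2 + 2*n - 5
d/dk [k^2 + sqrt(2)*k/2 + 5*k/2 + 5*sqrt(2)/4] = 2*k + sqrt(2)/2 + 5/2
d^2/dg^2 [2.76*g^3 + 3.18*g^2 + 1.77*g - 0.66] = 16.56*g + 6.36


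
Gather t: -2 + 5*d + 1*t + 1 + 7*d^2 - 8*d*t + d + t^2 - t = 7*d^2 - 8*d*t + 6*d + t^2 - 1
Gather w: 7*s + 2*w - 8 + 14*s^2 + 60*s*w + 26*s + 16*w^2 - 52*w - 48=14*s^2 + 33*s + 16*w^2 + w*(60*s - 50) - 56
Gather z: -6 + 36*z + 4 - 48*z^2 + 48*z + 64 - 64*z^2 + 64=-112*z^2 + 84*z + 126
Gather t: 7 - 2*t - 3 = 4 - 2*t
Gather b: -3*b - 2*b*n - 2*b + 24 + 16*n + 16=b*(-2*n - 5) + 16*n + 40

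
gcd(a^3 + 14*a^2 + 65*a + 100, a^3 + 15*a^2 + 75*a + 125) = a^2 + 10*a + 25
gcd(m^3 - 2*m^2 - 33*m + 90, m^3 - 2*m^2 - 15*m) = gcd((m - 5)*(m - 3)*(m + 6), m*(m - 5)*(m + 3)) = m - 5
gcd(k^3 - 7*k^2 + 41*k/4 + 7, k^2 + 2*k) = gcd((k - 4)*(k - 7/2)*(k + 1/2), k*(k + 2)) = 1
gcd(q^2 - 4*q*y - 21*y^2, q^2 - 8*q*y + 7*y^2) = -q + 7*y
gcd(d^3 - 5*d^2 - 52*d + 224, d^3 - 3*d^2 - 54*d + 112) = d^2 - d - 56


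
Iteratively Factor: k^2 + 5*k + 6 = (k + 3)*(k + 2)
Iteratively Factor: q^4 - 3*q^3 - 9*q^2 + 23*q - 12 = (q - 1)*(q^3 - 2*q^2 - 11*q + 12) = (q - 1)*(q + 3)*(q^2 - 5*q + 4) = (q - 1)^2*(q + 3)*(q - 4)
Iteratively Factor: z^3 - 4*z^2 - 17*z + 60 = (z + 4)*(z^2 - 8*z + 15) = (z - 3)*(z + 4)*(z - 5)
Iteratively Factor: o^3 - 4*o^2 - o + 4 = (o + 1)*(o^2 - 5*o + 4) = (o - 1)*(o + 1)*(o - 4)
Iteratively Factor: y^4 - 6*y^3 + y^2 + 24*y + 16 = (y - 4)*(y^3 - 2*y^2 - 7*y - 4) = (y - 4)*(y + 1)*(y^2 - 3*y - 4) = (y - 4)*(y + 1)^2*(y - 4)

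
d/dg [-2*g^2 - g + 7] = -4*g - 1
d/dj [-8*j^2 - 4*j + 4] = -16*j - 4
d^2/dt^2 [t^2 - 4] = 2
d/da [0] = 0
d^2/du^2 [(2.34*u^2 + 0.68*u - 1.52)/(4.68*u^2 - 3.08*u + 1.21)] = (97.246656*u^3 - 279.2556*u^2 + 108.355104*u + 0.296691999999993)/(102.503232*u^6 - 202.378176*u^5 + 212.694768*u^4 - 133.866656*u^3 + 54.991596*u^2 - 13.528284*u + 1.771561)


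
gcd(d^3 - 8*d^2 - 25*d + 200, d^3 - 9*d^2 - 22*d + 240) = d^2 - 3*d - 40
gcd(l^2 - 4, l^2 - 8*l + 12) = l - 2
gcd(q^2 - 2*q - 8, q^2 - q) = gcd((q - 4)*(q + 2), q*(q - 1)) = 1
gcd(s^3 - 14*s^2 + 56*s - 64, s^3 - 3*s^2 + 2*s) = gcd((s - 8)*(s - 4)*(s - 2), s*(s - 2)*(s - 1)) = s - 2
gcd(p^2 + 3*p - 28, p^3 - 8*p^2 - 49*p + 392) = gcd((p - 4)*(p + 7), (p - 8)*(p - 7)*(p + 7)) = p + 7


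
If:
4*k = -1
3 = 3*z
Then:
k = -1/4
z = 1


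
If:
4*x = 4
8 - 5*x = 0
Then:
No Solution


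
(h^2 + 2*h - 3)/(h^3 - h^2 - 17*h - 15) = (h - 1)/(h^2 - 4*h - 5)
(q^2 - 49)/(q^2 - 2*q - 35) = (q + 7)/(q + 5)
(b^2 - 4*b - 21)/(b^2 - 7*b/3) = 3*(b^2 - 4*b - 21)/(b*(3*b - 7))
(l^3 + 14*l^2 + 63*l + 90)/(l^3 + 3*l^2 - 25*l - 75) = (l + 6)/(l - 5)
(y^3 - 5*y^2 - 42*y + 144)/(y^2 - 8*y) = y + 3 - 18/y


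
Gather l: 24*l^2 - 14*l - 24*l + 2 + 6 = 24*l^2 - 38*l + 8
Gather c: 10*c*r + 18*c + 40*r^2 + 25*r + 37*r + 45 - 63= c*(10*r + 18) + 40*r^2 + 62*r - 18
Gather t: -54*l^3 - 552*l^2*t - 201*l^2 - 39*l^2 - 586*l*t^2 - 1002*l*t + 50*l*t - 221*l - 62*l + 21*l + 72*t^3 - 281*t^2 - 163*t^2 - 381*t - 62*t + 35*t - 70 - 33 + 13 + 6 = -54*l^3 - 240*l^2 - 262*l + 72*t^3 + t^2*(-586*l - 444) + t*(-552*l^2 - 952*l - 408) - 84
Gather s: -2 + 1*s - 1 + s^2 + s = s^2 + 2*s - 3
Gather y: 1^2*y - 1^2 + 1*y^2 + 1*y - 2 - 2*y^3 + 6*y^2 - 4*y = -2*y^3 + 7*y^2 - 2*y - 3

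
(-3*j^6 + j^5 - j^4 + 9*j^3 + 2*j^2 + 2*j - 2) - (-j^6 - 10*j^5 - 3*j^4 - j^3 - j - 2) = -2*j^6 + 11*j^5 + 2*j^4 + 10*j^3 + 2*j^2 + 3*j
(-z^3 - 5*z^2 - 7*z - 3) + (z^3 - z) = -5*z^2 - 8*z - 3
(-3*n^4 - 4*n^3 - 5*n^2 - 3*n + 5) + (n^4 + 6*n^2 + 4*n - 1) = -2*n^4 - 4*n^3 + n^2 + n + 4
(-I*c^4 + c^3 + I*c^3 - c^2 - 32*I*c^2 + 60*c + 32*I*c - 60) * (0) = 0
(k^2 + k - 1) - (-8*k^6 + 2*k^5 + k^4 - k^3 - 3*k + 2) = 8*k^6 - 2*k^5 - k^4 + k^3 + k^2 + 4*k - 3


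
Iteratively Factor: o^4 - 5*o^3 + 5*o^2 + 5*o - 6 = (o - 1)*(o^3 - 4*o^2 + o + 6) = (o - 1)*(o + 1)*(o^2 - 5*o + 6) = (o - 2)*(o - 1)*(o + 1)*(o - 3)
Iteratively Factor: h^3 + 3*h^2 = (h + 3)*(h^2) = h*(h + 3)*(h)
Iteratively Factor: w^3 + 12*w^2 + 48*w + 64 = (w + 4)*(w^2 + 8*w + 16) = (w + 4)^2*(w + 4)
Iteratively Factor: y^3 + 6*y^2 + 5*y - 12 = (y + 3)*(y^2 + 3*y - 4) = (y - 1)*(y + 3)*(y + 4)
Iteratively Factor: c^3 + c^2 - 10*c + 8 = (c - 2)*(c^2 + 3*c - 4) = (c - 2)*(c - 1)*(c + 4)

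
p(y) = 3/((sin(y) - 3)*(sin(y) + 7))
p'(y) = -3*cos(y)/((sin(y) - 3)*(sin(y) + 7)^2) - 3*cos(y)/((sin(y) - 3)^2*(sin(y) + 7)) = -6*(sin(y) + 2)*cos(y)/((sin(y) - 3)^2*(sin(y) + 7)^2)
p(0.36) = -0.15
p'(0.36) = -0.03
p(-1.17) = -0.13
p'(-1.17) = -0.00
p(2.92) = -0.15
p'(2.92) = 0.03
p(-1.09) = -0.13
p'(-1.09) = -0.01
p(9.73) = -0.14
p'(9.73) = 0.02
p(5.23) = -0.13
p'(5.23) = -0.01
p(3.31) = -0.14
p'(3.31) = 0.02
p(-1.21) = -0.13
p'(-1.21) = -0.00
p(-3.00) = -0.14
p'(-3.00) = 0.02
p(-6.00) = -0.15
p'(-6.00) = -0.03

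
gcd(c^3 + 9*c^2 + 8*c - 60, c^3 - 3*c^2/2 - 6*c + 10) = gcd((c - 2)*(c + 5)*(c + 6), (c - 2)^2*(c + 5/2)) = c - 2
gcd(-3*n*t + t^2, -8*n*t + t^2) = t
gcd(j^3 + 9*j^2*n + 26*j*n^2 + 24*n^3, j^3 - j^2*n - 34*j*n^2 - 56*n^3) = j^2 + 6*j*n + 8*n^2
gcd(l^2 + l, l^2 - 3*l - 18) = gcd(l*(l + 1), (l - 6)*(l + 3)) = 1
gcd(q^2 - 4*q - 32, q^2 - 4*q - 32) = q^2 - 4*q - 32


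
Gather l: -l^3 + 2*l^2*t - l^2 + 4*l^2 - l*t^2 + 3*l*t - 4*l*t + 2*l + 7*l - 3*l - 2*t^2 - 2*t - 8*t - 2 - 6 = -l^3 + l^2*(2*t + 3) + l*(-t^2 - t + 6) - 2*t^2 - 10*t - 8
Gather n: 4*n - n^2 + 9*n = -n^2 + 13*n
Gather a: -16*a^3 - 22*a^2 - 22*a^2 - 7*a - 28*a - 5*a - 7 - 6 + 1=-16*a^3 - 44*a^2 - 40*a - 12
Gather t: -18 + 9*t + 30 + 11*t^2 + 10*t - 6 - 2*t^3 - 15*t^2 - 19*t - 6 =-2*t^3 - 4*t^2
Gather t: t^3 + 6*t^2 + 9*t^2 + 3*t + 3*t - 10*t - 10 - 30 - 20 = t^3 + 15*t^2 - 4*t - 60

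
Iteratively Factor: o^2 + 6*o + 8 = (o + 2)*(o + 4)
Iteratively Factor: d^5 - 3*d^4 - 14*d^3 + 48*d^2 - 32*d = (d - 2)*(d^4 - d^3 - 16*d^2 + 16*d) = d*(d - 2)*(d^3 - d^2 - 16*d + 16) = d*(d - 4)*(d - 2)*(d^2 + 3*d - 4) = d*(d - 4)*(d - 2)*(d - 1)*(d + 4)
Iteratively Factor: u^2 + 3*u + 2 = (u + 1)*(u + 2)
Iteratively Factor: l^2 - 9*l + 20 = (l - 4)*(l - 5)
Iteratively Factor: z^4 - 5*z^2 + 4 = (z + 2)*(z^3 - 2*z^2 - z + 2) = (z - 1)*(z + 2)*(z^2 - z - 2) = (z - 2)*(z - 1)*(z + 2)*(z + 1)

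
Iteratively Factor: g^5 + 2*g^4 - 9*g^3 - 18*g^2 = (g + 3)*(g^4 - g^3 - 6*g^2) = g*(g + 3)*(g^3 - g^2 - 6*g) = g^2*(g + 3)*(g^2 - g - 6) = g^2*(g + 2)*(g + 3)*(g - 3)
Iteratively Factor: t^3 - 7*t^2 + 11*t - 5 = (t - 5)*(t^2 - 2*t + 1) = (t - 5)*(t - 1)*(t - 1)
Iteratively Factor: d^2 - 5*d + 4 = (d - 4)*(d - 1)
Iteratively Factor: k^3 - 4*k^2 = (k)*(k^2 - 4*k) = k^2*(k - 4)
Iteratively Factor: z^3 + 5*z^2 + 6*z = (z + 2)*(z^2 + 3*z) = z*(z + 2)*(z + 3)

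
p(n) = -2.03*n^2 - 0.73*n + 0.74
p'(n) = -4.06*n - 0.73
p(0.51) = -0.16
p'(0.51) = -2.80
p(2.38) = -12.50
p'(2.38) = -10.39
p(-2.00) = -5.92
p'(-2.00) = 7.39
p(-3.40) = -20.24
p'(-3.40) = 13.07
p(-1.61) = -3.35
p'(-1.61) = 5.81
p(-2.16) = -7.15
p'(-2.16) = 8.04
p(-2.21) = -7.56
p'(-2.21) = 8.24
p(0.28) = 0.38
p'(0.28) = -1.87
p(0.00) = 0.74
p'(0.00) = -0.73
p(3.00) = -19.72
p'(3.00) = -12.91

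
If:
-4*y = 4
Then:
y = -1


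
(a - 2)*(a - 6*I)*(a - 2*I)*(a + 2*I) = a^4 - 2*a^3 - 6*I*a^3 + 4*a^2 + 12*I*a^2 - 8*a - 24*I*a + 48*I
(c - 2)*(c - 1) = c^2 - 3*c + 2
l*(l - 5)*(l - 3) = l^3 - 8*l^2 + 15*l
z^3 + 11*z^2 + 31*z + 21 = (z + 1)*(z + 3)*(z + 7)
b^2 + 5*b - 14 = (b - 2)*(b + 7)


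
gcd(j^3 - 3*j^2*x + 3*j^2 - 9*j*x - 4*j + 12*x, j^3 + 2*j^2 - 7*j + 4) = j^2 + 3*j - 4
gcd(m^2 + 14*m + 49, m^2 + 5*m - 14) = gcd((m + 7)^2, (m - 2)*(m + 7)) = m + 7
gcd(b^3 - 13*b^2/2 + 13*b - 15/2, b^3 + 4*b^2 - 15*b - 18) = b - 3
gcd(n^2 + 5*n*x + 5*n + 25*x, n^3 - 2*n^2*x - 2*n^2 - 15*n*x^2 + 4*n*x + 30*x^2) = 1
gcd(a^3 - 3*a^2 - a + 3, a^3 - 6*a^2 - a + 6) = a^2 - 1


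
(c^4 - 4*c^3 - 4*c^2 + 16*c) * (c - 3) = c^5 - 7*c^4 + 8*c^3 + 28*c^2 - 48*c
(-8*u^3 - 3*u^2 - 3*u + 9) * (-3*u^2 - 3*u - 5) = 24*u^5 + 33*u^4 + 58*u^3 - 3*u^2 - 12*u - 45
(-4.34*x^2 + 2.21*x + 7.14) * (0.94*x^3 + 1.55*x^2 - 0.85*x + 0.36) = -4.0796*x^5 - 4.6496*x^4 + 13.8261*x^3 + 7.6261*x^2 - 5.2734*x + 2.5704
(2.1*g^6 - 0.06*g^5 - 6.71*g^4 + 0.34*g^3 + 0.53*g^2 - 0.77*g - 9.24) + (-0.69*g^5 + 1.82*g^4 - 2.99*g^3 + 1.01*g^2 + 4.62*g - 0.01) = 2.1*g^6 - 0.75*g^5 - 4.89*g^4 - 2.65*g^3 + 1.54*g^2 + 3.85*g - 9.25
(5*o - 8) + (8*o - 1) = 13*o - 9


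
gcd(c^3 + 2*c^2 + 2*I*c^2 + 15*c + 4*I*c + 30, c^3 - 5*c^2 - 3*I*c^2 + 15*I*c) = c - 3*I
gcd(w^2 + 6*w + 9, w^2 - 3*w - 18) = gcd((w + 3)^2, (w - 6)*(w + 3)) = w + 3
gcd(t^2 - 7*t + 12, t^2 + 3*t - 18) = t - 3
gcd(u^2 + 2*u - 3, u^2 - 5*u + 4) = u - 1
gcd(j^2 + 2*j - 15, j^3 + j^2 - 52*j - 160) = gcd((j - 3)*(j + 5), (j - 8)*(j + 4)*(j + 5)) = j + 5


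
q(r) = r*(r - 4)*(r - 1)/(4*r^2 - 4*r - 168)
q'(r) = r*(4 - 8*r)*(r - 4)*(r - 1)/(4*r^2 - 4*r - 168)^2 + r*(r - 4)/(4*r^2 - 4*r - 168) + r*(r - 1)/(4*r^2 - 4*r - 168) + (r - 4)*(r - 1)/(4*r^2 - 4*r - 168) = (r^4 - 2*r^3 - 125*r^2 + 420*r - 168)/(4*(r^4 - 2*r^3 - 83*r^2 + 84*r + 1764))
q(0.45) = -0.01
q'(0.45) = -0.00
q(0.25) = -0.00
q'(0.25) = -0.01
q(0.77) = -0.00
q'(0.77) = 0.01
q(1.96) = 0.02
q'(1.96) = 0.03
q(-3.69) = 1.35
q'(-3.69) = -1.28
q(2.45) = 0.04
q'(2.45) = 0.02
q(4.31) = -0.04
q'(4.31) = -0.16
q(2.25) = 0.03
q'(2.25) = 0.02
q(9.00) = 3.00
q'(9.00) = -0.39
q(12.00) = 2.93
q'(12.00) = 0.13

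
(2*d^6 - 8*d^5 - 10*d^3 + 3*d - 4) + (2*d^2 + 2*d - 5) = 2*d^6 - 8*d^5 - 10*d^3 + 2*d^2 + 5*d - 9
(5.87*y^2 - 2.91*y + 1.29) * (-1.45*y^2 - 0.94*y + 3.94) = -8.5115*y^4 - 1.2983*y^3 + 23.9927*y^2 - 12.678*y + 5.0826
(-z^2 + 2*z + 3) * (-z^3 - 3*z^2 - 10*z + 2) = z^5 + z^4 + z^3 - 31*z^2 - 26*z + 6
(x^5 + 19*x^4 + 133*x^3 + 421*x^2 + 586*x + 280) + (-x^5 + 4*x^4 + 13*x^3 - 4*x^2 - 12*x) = 23*x^4 + 146*x^3 + 417*x^2 + 574*x + 280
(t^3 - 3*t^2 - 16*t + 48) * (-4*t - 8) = -4*t^4 + 4*t^3 + 88*t^2 - 64*t - 384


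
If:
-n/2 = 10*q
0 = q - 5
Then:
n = -100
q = 5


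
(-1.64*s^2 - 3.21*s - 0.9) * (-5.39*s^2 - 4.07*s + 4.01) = 8.8396*s^4 + 23.9767*s^3 + 11.3393*s^2 - 9.2091*s - 3.609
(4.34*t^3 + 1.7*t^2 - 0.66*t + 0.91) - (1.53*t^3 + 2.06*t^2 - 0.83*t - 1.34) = 2.81*t^3 - 0.36*t^2 + 0.17*t + 2.25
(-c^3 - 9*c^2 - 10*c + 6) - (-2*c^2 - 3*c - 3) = -c^3 - 7*c^2 - 7*c + 9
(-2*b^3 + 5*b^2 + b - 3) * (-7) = 14*b^3 - 35*b^2 - 7*b + 21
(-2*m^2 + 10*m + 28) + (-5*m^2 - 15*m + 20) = -7*m^2 - 5*m + 48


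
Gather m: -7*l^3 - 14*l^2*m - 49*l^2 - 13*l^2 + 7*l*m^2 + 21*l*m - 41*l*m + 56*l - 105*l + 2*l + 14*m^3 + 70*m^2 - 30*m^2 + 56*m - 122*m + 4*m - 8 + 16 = -7*l^3 - 62*l^2 - 47*l + 14*m^3 + m^2*(7*l + 40) + m*(-14*l^2 - 20*l - 62) + 8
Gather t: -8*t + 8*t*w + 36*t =t*(8*w + 28)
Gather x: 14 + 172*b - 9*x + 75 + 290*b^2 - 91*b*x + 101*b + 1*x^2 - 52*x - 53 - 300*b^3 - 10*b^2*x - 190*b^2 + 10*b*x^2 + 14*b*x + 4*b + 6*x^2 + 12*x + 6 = -300*b^3 + 100*b^2 + 277*b + x^2*(10*b + 7) + x*(-10*b^2 - 77*b - 49) + 42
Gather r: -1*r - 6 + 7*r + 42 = 6*r + 36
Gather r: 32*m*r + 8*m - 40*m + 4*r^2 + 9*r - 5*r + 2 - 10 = -32*m + 4*r^2 + r*(32*m + 4) - 8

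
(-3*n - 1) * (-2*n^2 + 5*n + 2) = 6*n^3 - 13*n^2 - 11*n - 2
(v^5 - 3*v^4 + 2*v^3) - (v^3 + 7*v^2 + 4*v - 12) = v^5 - 3*v^4 + v^3 - 7*v^2 - 4*v + 12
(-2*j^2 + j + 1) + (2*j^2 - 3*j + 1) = 2 - 2*j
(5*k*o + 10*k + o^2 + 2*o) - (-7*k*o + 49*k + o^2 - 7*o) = 12*k*o - 39*k + 9*o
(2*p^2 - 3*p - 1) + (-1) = 2*p^2 - 3*p - 2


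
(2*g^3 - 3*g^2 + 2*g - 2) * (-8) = -16*g^3 + 24*g^2 - 16*g + 16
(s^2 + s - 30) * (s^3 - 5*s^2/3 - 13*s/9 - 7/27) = s^5 - 2*s^4/3 - 298*s^3/9 + 1304*s^2/27 + 1163*s/27 + 70/9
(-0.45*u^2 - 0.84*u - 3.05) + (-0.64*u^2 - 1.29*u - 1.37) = -1.09*u^2 - 2.13*u - 4.42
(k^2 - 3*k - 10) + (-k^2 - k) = -4*k - 10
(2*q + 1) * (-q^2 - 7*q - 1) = -2*q^3 - 15*q^2 - 9*q - 1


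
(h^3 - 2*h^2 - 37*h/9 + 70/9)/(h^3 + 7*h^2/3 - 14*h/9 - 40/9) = (9*h^2 - 36*h + 35)/(9*h^2 + 3*h - 20)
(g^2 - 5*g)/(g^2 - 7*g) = (g - 5)/(g - 7)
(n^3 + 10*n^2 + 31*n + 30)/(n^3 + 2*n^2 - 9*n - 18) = (n + 5)/(n - 3)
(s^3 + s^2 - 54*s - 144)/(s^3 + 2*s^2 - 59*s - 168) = (s + 6)/(s + 7)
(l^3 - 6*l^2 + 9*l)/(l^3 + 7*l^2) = (l^2 - 6*l + 9)/(l*(l + 7))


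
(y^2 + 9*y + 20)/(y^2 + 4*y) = (y + 5)/y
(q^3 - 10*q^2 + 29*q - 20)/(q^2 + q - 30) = (q^2 - 5*q + 4)/(q + 6)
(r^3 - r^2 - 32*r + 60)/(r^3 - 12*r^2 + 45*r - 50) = (r + 6)/(r - 5)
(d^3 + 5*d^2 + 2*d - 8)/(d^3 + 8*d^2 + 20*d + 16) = (d - 1)/(d + 2)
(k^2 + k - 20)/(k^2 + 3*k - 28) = (k + 5)/(k + 7)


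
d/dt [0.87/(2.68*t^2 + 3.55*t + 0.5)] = (-4.6632*t - 3.0885)/(2.68*t^2 + 3.55*t + 0.5)^2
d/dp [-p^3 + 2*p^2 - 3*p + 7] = -3*p^2 + 4*p - 3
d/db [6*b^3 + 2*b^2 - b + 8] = 18*b^2 + 4*b - 1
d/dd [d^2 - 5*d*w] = 2*d - 5*w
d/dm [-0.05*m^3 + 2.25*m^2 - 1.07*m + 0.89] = -0.15*m^2 + 4.5*m - 1.07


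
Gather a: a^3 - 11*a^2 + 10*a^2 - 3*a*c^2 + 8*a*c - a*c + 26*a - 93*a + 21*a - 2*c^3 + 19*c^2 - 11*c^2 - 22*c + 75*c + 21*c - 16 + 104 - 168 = a^3 - a^2 + a*(-3*c^2 + 7*c - 46) - 2*c^3 + 8*c^2 + 74*c - 80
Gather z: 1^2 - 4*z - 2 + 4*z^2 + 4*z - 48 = 4*z^2 - 49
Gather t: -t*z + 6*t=t*(6 - z)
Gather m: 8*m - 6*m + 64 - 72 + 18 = 2*m + 10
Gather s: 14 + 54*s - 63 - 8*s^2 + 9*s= -8*s^2 + 63*s - 49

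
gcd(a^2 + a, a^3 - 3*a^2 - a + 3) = a + 1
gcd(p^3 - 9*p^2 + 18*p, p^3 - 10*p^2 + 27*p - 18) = p^2 - 9*p + 18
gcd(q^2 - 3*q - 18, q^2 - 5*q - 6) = q - 6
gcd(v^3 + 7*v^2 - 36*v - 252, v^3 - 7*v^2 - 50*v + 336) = v^2 + v - 42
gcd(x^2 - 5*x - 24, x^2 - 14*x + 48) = x - 8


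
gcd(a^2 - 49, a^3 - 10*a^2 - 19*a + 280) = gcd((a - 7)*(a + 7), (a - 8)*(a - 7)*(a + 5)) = a - 7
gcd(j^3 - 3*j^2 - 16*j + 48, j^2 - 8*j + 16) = j - 4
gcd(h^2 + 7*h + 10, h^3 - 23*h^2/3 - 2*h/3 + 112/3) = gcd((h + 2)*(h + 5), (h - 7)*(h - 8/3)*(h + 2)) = h + 2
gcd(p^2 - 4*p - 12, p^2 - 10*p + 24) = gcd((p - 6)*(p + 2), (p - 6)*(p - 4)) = p - 6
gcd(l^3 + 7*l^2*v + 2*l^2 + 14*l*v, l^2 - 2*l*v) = l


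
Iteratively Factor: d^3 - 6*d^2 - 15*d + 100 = (d - 5)*(d^2 - d - 20) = (d - 5)^2*(d + 4)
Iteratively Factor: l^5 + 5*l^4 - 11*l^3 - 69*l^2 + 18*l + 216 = (l + 3)*(l^4 + 2*l^3 - 17*l^2 - 18*l + 72) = (l + 3)*(l + 4)*(l^3 - 2*l^2 - 9*l + 18) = (l - 2)*(l + 3)*(l + 4)*(l^2 - 9) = (l - 3)*(l - 2)*(l + 3)*(l + 4)*(l + 3)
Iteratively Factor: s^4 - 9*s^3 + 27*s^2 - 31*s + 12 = (s - 3)*(s^3 - 6*s^2 + 9*s - 4) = (s - 3)*(s - 1)*(s^2 - 5*s + 4) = (s - 3)*(s - 1)^2*(s - 4)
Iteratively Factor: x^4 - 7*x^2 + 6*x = (x - 1)*(x^3 + x^2 - 6*x) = x*(x - 1)*(x^2 + x - 6) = x*(x - 1)*(x + 3)*(x - 2)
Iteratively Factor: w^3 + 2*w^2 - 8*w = (w - 2)*(w^2 + 4*w) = w*(w - 2)*(w + 4)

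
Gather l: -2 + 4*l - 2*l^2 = -2*l^2 + 4*l - 2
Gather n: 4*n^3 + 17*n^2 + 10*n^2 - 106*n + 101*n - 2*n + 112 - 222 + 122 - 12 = 4*n^3 + 27*n^2 - 7*n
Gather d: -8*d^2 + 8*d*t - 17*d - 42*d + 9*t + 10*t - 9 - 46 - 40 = -8*d^2 + d*(8*t - 59) + 19*t - 95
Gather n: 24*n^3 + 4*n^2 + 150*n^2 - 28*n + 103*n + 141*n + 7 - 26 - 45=24*n^3 + 154*n^2 + 216*n - 64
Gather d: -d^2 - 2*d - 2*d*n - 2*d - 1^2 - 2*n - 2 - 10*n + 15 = -d^2 + d*(-2*n - 4) - 12*n + 12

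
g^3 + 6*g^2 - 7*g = g*(g - 1)*(g + 7)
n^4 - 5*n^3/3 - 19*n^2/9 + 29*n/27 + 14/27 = (n - 7/3)*(n - 2/3)*(n + 1/3)*(n + 1)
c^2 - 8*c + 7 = (c - 7)*(c - 1)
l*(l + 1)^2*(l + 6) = l^4 + 8*l^3 + 13*l^2 + 6*l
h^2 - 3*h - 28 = (h - 7)*(h + 4)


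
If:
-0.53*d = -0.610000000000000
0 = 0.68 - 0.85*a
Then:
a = 0.80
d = 1.15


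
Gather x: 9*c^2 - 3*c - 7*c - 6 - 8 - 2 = 9*c^2 - 10*c - 16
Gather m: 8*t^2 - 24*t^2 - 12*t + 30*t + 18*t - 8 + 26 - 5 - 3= -16*t^2 + 36*t + 10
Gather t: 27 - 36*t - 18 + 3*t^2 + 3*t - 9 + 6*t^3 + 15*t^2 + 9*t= 6*t^3 + 18*t^2 - 24*t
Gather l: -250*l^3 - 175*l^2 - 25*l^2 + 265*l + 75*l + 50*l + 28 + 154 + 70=-250*l^3 - 200*l^2 + 390*l + 252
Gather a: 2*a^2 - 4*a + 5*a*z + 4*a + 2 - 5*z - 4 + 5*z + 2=2*a^2 + 5*a*z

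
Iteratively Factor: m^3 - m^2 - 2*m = (m + 1)*(m^2 - 2*m) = m*(m + 1)*(m - 2)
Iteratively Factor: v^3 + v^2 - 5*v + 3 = (v - 1)*(v^2 + 2*v - 3) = (v - 1)*(v + 3)*(v - 1)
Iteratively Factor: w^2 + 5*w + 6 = (w + 2)*(w + 3)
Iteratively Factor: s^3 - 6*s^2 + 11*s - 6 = (s - 2)*(s^2 - 4*s + 3) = (s - 2)*(s - 1)*(s - 3)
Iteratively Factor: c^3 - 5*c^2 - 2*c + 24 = (c - 3)*(c^2 - 2*c - 8) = (c - 4)*(c - 3)*(c + 2)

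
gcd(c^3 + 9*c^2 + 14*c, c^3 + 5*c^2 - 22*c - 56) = c^2 + 9*c + 14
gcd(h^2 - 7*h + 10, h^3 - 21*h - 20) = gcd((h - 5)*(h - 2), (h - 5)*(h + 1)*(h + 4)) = h - 5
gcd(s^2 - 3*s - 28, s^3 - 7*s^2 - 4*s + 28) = s - 7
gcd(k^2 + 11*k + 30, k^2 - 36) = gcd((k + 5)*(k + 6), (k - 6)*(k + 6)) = k + 6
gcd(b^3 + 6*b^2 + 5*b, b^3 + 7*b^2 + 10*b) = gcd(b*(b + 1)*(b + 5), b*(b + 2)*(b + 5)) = b^2 + 5*b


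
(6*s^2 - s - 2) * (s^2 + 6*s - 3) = 6*s^4 + 35*s^3 - 26*s^2 - 9*s + 6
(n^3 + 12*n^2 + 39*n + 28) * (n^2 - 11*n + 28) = n^5 + n^4 - 65*n^3 - 65*n^2 + 784*n + 784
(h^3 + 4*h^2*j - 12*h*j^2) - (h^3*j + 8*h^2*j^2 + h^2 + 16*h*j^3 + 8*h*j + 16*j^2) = -h^3*j + h^3 - 8*h^2*j^2 + 4*h^2*j - h^2 - 16*h*j^3 - 12*h*j^2 - 8*h*j - 16*j^2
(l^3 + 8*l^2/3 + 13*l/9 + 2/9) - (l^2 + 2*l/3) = l^3 + 5*l^2/3 + 7*l/9 + 2/9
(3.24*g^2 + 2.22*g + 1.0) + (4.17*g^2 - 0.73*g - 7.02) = 7.41*g^2 + 1.49*g - 6.02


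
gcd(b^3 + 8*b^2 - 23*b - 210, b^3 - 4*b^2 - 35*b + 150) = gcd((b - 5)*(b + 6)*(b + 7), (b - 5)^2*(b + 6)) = b^2 + b - 30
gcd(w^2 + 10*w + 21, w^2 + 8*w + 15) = w + 3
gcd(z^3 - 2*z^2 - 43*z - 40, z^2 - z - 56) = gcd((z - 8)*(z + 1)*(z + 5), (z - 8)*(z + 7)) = z - 8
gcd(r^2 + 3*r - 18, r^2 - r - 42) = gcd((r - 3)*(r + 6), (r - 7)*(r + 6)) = r + 6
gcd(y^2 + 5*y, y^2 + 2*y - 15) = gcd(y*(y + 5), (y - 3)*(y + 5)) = y + 5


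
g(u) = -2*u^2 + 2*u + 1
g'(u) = 2 - 4*u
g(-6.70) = -102.18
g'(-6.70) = 28.80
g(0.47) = 1.50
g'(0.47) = 0.12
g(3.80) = -20.28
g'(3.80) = -13.20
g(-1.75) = -8.62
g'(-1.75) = 9.00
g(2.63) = -7.57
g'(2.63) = -8.52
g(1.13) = 0.71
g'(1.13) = -2.52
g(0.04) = 1.08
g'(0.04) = 1.84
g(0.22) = 1.34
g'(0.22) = 1.12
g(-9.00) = -179.00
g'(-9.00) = 38.00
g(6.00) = -59.00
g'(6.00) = -22.00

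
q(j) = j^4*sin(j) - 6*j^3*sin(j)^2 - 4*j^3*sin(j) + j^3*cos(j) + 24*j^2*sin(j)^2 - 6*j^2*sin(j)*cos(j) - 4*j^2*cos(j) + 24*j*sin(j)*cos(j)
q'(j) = j^4*cos(j) - 12*j^3*sin(j)*cos(j) + 3*j^3*sin(j) - 4*j^3*cos(j) - 12*j^2*sin(j)^2 + 48*j^2*sin(j)*cos(j) - 8*j^2*sin(j) - 6*j^2*cos(j)^2 + 3*j^2*cos(j) + 24*j*sin(j)^2 - 12*j*sin(j)*cos(j) + 24*j*cos(j)^2 - 8*j*cos(j) + 24*sin(j)*cos(j)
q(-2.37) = 25.62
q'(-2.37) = 106.57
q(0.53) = 5.21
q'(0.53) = 19.11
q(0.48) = 4.29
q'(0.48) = 17.46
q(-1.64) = 62.98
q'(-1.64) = -24.51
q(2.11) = 15.72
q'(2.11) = -35.11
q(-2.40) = 22.43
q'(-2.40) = 105.70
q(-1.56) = 60.48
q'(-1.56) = -37.56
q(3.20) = 10.77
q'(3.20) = 40.14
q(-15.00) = -28450.08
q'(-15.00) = -18401.35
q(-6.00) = 329.93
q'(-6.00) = 2770.11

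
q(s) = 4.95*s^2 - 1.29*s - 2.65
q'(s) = 9.9*s - 1.29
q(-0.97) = 3.26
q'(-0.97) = -10.89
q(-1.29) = 7.25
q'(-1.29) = -14.06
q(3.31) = 47.31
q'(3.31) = 31.48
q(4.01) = 71.77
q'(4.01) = 38.41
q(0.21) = -2.70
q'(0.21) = 0.79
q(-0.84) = 1.93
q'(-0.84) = -9.61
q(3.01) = 38.31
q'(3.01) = 28.51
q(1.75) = 10.25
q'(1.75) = 16.04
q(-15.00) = 1130.45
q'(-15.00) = -149.79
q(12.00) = 694.67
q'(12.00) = 117.51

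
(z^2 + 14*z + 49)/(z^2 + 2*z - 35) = (z + 7)/(z - 5)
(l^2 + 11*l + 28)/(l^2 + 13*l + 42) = (l + 4)/(l + 6)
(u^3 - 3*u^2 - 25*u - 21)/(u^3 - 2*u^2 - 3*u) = (u^2 - 4*u - 21)/(u*(u - 3))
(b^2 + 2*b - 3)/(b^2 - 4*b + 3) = (b + 3)/(b - 3)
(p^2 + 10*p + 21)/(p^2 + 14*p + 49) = (p + 3)/(p + 7)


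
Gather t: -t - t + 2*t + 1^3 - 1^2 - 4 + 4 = 0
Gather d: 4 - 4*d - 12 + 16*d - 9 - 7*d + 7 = 5*d - 10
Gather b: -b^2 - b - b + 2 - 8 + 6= -b^2 - 2*b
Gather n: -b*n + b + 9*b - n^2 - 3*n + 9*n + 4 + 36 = 10*b - n^2 + n*(6 - b) + 40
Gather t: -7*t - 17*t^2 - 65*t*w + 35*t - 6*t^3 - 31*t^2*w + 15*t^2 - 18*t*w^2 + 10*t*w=-6*t^3 + t^2*(-31*w - 2) + t*(-18*w^2 - 55*w + 28)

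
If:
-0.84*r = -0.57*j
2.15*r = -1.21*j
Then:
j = 0.00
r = 0.00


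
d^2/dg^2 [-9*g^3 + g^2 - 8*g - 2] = 2 - 54*g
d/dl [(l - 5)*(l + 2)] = 2*l - 3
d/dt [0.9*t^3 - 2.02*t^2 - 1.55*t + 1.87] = 2.7*t^2 - 4.04*t - 1.55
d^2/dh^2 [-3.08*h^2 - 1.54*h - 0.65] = -6.16000000000000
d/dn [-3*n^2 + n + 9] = 1 - 6*n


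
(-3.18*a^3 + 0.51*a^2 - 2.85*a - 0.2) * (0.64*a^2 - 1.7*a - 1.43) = -2.0352*a^5 + 5.7324*a^4 + 1.8564*a^3 + 3.9877*a^2 + 4.4155*a + 0.286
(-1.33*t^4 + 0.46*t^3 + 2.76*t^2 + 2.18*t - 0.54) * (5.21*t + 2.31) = -6.9293*t^5 - 0.6757*t^4 + 15.4422*t^3 + 17.7334*t^2 + 2.2224*t - 1.2474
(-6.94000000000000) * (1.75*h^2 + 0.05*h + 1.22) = -12.145*h^2 - 0.347*h - 8.4668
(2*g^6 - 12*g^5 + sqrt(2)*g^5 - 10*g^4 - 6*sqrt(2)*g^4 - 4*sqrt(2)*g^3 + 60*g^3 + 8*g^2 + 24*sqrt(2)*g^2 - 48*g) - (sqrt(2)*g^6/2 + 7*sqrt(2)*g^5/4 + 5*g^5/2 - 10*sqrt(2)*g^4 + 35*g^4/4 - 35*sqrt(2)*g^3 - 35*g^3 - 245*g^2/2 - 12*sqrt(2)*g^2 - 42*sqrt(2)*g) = -sqrt(2)*g^6/2 + 2*g^6 - 29*g^5/2 - 3*sqrt(2)*g^5/4 - 75*g^4/4 + 4*sqrt(2)*g^4 + 31*sqrt(2)*g^3 + 95*g^3 + 36*sqrt(2)*g^2 + 261*g^2/2 - 48*g + 42*sqrt(2)*g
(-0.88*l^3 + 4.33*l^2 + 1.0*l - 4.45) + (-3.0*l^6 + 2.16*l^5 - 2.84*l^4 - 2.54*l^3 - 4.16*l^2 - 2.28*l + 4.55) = -3.0*l^6 + 2.16*l^5 - 2.84*l^4 - 3.42*l^3 + 0.17*l^2 - 1.28*l + 0.0999999999999996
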